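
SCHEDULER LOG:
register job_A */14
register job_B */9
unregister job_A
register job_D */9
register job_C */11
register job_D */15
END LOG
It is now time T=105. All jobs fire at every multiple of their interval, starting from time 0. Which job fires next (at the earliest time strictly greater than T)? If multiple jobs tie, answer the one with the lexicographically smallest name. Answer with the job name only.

Op 1: register job_A */14 -> active={job_A:*/14}
Op 2: register job_B */9 -> active={job_A:*/14, job_B:*/9}
Op 3: unregister job_A -> active={job_B:*/9}
Op 4: register job_D */9 -> active={job_B:*/9, job_D:*/9}
Op 5: register job_C */11 -> active={job_B:*/9, job_C:*/11, job_D:*/9}
Op 6: register job_D */15 -> active={job_B:*/9, job_C:*/11, job_D:*/15}
  job_B: interval 9, next fire after T=105 is 108
  job_C: interval 11, next fire after T=105 is 110
  job_D: interval 15, next fire after T=105 is 120
Earliest = 108, winner (lex tiebreak) = job_B

Answer: job_B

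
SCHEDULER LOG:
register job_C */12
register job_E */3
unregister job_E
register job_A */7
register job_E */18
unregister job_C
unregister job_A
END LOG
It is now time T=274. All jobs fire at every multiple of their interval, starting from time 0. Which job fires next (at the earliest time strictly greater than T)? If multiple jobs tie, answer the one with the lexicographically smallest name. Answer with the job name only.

Answer: job_E

Derivation:
Op 1: register job_C */12 -> active={job_C:*/12}
Op 2: register job_E */3 -> active={job_C:*/12, job_E:*/3}
Op 3: unregister job_E -> active={job_C:*/12}
Op 4: register job_A */7 -> active={job_A:*/7, job_C:*/12}
Op 5: register job_E */18 -> active={job_A:*/7, job_C:*/12, job_E:*/18}
Op 6: unregister job_C -> active={job_A:*/7, job_E:*/18}
Op 7: unregister job_A -> active={job_E:*/18}
  job_E: interval 18, next fire after T=274 is 288
Earliest = 288, winner (lex tiebreak) = job_E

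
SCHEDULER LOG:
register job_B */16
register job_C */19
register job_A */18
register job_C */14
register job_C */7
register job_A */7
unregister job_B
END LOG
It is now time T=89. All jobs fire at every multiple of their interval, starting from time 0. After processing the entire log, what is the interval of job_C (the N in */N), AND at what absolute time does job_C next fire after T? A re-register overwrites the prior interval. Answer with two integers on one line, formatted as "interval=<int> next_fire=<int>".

Answer: interval=7 next_fire=91

Derivation:
Op 1: register job_B */16 -> active={job_B:*/16}
Op 2: register job_C */19 -> active={job_B:*/16, job_C:*/19}
Op 3: register job_A */18 -> active={job_A:*/18, job_B:*/16, job_C:*/19}
Op 4: register job_C */14 -> active={job_A:*/18, job_B:*/16, job_C:*/14}
Op 5: register job_C */7 -> active={job_A:*/18, job_B:*/16, job_C:*/7}
Op 6: register job_A */7 -> active={job_A:*/7, job_B:*/16, job_C:*/7}
Op 7: unregister job_B -> active={job_A:*/7, job_C:*/7}
Final interval of job_C = 7
Next fire of job_C after T=89: (89//7+1)*7 = 91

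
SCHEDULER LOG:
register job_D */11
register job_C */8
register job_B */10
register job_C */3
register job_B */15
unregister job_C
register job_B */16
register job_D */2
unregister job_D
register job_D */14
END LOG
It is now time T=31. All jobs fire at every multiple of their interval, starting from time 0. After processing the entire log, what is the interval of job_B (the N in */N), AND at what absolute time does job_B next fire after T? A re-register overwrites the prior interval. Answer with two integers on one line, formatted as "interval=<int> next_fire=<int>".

Op 1: register job_D */11 -> active={job_D:*/11}
Op 2: register job_C */8 -> active={job_C:*/8, job_D:*/11}
Op 3: register job_B */10 -> active={job_B:*/10, job_C:*/8, job_D:*/11}
Op 4: register job_C */3 -> active={job_B:*/10, job_C:*/3, job_D:*/11}
Op 5: register job_B */15 -> active={job_B:*/15, job_C:*/3, job_D:*/11}
Op 6: unregister job_C -> active={job_B:*/15, job_D:*/11}
Op 7: register job_B */16 -> active={job_B:*/16, job_D:*/11}
Op 8: register job_D */2 -> active={job_B:*/16, job_D:*/2}
Op 9: unregister job_D -> active={job_B:*/16}
Op 10: register job_D */14 -> active={job_B:*/16, job_D:*/14}
Final interval of job_B = 16
Next fire of job_B after T=31: (31//16+1)*16 = 32

Answer: interval=16 next_fire=32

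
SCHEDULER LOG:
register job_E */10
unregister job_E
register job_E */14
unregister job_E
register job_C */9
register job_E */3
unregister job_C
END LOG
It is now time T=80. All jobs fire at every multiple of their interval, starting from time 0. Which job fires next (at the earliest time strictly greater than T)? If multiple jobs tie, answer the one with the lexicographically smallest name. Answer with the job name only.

Answer: job_E

Derivation:
Op 1: register job_E */10 -> active={job_E:*/10}
Op 2: unregister job_E -> active={}
Op 3: register job_E */14 -> active={job_E:*/14}
Op 4: unregister job_E -> active={}
Op 5: register job_C */9 -> active={job_C:*/9}
Op 6: register job_E */3 -> active={job_C:*/9, job_E:*/3}
Op 7: unregister job_C -> active={job_E:*/3}
  job_E: interval 3, next fire after T=80 is 81
Earliest = 81, winner (lex tiebreak) = job_E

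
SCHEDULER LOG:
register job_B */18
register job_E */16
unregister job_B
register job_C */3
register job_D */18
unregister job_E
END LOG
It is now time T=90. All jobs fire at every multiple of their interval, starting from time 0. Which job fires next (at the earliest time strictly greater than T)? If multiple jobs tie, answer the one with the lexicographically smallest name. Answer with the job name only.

Op 1: register job_B */18 -> active={job_B:*/18}
Op 2: register job_E */16 -> active={job_B:*/18, job_E:*/16}
Op 3: unregister job_B -> active={job_E:*/16}
Op 4: register job_C */3 -> active={job_C:*/3, job_E:*/16}
Op 5: register job_D */18 -> active={job_C:*/3, job_D:*/18, job_E:*/16}
Op 6: unregister job_E -> active={job_C:*/3, job_D:*/18}
  job_C: interval 3, next fire after T=90 is 93
  job_D: interval 18, next fire after T=90 is 108
Earliest = 93, winner (lex tiebreak) = job_C

Answer: job_C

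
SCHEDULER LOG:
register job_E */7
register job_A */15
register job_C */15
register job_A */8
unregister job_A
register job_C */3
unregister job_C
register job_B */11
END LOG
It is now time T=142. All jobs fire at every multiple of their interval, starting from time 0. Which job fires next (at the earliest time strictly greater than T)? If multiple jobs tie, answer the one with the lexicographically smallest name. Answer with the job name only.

Answer: job_B

Derivation:
Op 1: register job_E */7 -> active={job_E:*/7}
Op 2: register job_A */15 -> active={job_A:*/15, job_E:*/7}
Op 3: register job_C */15 -> active={job_A:*/15, job_C:*/15, job_E:*/7}
Op 4: register job_A */8 -> active={job_A:*/8, job_C:*/15, job_E:*/7}
Op 5: unregister job_A -> active={job_C:*/15, job_E:*/7}
Op 6: register job_C */3 -> active={job_C:*/3, job_E:*/7}
Op 7: unregister job_C -> active={job_E:*/7}
Op 8: register job_B */11 -> active={job_B:*/11, job_E:*/7}
  job_B: interval 11, next fire after T=142 is 143
  job_E: interval 7, next fire after T=142 is 147
Earliest = 143, winner (lex tiebreak) = job_B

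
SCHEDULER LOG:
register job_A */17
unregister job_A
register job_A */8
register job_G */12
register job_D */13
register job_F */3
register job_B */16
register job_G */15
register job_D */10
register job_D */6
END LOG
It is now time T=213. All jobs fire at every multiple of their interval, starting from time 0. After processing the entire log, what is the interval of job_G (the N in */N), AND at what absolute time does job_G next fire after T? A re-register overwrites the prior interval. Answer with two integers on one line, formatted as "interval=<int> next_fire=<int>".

Answer: interval=15 next_fire=225

Derivation:
Op 1: register job_A */17 -> active={job_A:*/17}
Op 2: unregister job_A -> active={}
Op 3: register job_A */8 -> active={job_A:*/8}
Op 4: register job_G */12 -> active={job_A:*/8, job_G:*/12}
Op 5: register job_D */13 -> active={job_A:*/8, job_D:*/13, job_G:*/12}
Op 6: register job_F */3 -> active={job_A:*/8, job_D:*/13, job_F:*/3, job_G:*/12}
Op 7: register job_B */16 -> active={job_A:*/8, job_B:*/16, job_D:*/13, job_F:*/3, job_G:*/12}
Op 8: register job_G */15 -> active={job_A:*/8, job_B:*/16, job_D:*/13, job_F:*/3, job_G:*/15}
Op 9: register job_D */10 -> active={job_A:*/8, job_B:*/16, job_D:*/10, job_F:*/3, job_G:*/15}
Op 10: register job_D */6 -> active={job_A:*/8, job_B:*/16, job_D:*/6, job_F:*/3, job_G:*/15}
Final interval of job_G = 15
Next fire of job_G after T=213: (213//15+1)*15 = 225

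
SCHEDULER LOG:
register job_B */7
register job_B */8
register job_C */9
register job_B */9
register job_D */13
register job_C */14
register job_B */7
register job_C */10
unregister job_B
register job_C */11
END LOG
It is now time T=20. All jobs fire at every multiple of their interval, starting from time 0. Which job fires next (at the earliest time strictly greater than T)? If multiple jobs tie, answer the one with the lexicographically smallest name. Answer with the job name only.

Op 1: register job_B */7 -> active={job_B:*/7}
Op 2: register job_B */8 -> active={job_B:*/8}
Op 3: register job_C */9 -> active={job_B:*/8, job_C:*/9}
Op 4: register job_B */9 -> active={job_B:*/9, job_C:*/9}
Op 5: register job_D */13 -> active={job_B:*/9, job_C:*/9, job_D:*/13}
Op 6: register job_C */14 -> active={job_B:*/9, job_C:*/14, job_D:*/13}
Op 7: register job_B */7 -> active={job_B:*/7, job_C:*/14, job_D:*/13}
Op 8: register job_C */10 -> active={job_B:*/7, job_C:*/10, job_D:*/13}
Op 9: unregister job_B -> active={job_C:*/10, job_D:*/13}
Op 10: register job_C */11 -> active={job_C:*/11, job_D:*/13}
  job_C: interval 11, next fire after T=20 is 22
  job_D: interval 13, next fire after T=20 is 26
Earliest = 22, winner (lex tiebreak) = job_C

Answer: job_C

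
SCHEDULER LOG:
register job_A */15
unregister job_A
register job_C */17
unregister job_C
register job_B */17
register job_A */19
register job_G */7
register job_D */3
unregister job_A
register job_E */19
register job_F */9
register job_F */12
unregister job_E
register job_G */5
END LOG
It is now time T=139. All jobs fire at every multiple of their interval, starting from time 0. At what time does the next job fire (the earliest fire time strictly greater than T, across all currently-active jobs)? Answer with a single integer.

Answer: 140

Derivation:
Op 1: register job_A */15 -> active={job_A:*/15}
Op 2: unregister job_A -> active={}
Op 3: register job_C */17 -> active={job_C:*/17}
Op 4: unregister job_C -> active={}
Op 5: register job_B */17 -> active={job_B:*/17}
Op 6: register job_A */19 -> active={job_A:*/19, job_B:*/17}
Op 7: register job_G */7 -> active={job_A:*/19, job_B:*/17, job_G:*/7}
Op 8: register job_D */3 -> active={job_A:*/19, job_B:*/17, job_D:*/3, job_G:*/7}
Op 9: unregister job_A -> active={job_B:*/17, job_D:*/3, job_G:*/7}
Op 10: register job_E */19 -> active={job_B:*/17, job_D:*/3, job_E:*/19, job_G:*/7}
Op 11: register job_F */9 -> active={job_B:*/17, job_D:*/3, job_E:*/19, job_F:*/9, job_G:*/7}
Op 12: register job_F */12 -> active={job_B:*/17, job_D:*/3, job_E:*/19, job_F:*/12, job_G:*/7}
Op 13: unregister job_E -> active={job_B:*/17, job_D:*/3, job_F:*/12, job_G:*/7}
Op 14: register job_G */5 -> active={job_B:*/17, job_D:*/3, job_F:*/12, job_G:*/5}
  job_B: interval 17, next fire after T=139 is 153
  job_D: interval 3, next fire after T=139 is 141
  job_F: interval 12, next fire after T=139 is 144
  job_G: interval 5, next fire after T=139 is 140
Earliest fire time = 140 (job job_G)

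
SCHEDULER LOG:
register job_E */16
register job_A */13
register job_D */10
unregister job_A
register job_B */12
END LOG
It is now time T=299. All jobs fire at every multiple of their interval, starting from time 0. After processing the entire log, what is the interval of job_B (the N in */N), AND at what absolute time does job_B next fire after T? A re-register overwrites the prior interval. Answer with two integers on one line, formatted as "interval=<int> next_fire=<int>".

Op 1: register job_E */16 -> active={job_E:*/16}
Op 2: register job_A */13 -> active={job_A:*/13, job_E:*/16}
Op 3: register job_D */10 -> active={job_A:*/13, job_D:*/10, job_E:*/16}
Op 4: unregister job_A -> active={job_D:*/10, job_E:*/16}
Op 5: register job_B */12 -> active={job_B:*/12, job_D:*/10, job_E:*/16}
Final interval of job_B = 12
Next fire of job_B after T=299: (299//12+1)*12 = 300

Answer: interval=12 next_fire=300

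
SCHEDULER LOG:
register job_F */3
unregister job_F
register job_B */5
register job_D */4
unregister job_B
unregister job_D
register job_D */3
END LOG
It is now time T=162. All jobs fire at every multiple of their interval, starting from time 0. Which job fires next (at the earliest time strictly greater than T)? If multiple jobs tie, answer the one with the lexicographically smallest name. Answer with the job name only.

Answer: job_D

Derivation:
Op 1: register job_F */3 -> active={job_F:*/3}
Op 2: unregister job_F -> active={}
Op 3: register job_B */5 -> active={job_B:*/5}
Op 4: register job_D */4 -> active={job_B:*/5, job_D:*/4}
Op 5: unregister job_B -> active={job_D:*/4}
Op 6: unregister job_D -> active={}
Op 7: register job_D */3 -> active={job_D:*/3}
  job_D: interval 3, next fire after T=162 is 165
Earliest = 165, winner (lex tiebreak) = job_D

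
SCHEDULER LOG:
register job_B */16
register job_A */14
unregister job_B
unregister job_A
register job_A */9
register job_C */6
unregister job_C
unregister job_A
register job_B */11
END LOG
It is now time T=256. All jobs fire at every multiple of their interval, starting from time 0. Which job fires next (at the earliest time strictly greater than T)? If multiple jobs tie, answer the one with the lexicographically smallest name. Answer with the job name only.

Op 1: register job_B */16 -> active={job_B:*/16}
Op 2: register job_A */14 -> active={job_A:*/14, job_B:*/16}
Op 3: unregister job_B -> active={job_A:*/14}
Op 4: unregister job_A -> active={}
Op 5: register job_A */9 -> active={job_A:*/9}
Op 6: register job_C */6 -> active={job_A:*/9, job_C:*/6}
Op 7: unregister job_C -> active={job_A:*/9}
Op 8: unregister job_A -> active={}
Op 9: register job_B */11 -> active={job_B:*/11}
  job_B: interval 11, next fire after T=256 is 264
Earliest = 264, winner (lex tiebreak) = job_B

Answer: job_B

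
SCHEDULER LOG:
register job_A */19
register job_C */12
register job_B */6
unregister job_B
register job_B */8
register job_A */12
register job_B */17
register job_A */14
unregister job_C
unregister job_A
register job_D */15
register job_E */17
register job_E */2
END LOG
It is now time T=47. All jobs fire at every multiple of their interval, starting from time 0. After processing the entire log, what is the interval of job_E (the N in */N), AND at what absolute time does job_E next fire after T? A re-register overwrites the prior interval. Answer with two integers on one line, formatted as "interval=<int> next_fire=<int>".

Answer: interval=2 next_fire=48

Derivation:
Op 1: register job_A */19 -> active={job_A:*/19}
Op 2: register job_C */12 -> active={job_A:*/19, job_C:*/12}
Op 3: register job_B */6 -> active={job_A:*/19, job_B:*/6, job_C:*/12}
Op 4: unregister job_B -> active={job_A:*/19, job_C:*/12}
Op 5: register job_B */8 -> active={job_A:*/19, job_B:*/8, job_C:*/12}
Op 6: register job_A */12 -> active={job_A:*/12, job_B:*/8, job_C:*/12}
Op 7: register job_B */17 -> active={job_A:*/12, job_B:*/17, job_C:*/12}
Op 8: register job_A */14 -> active={job_A:*/14, job_B:*/17, job_C:*/12}
Op 9: unregister job_C -> active={job_A:*/14, job_B:*/17}
Op 10: unregister job_A -> active={job_B:*/17}
Op 11: register job_D */15 -> active={job_B:*/17, job_D:*/15}
Op 12: register job_E */17 -> active={job_B:*/17, job_D:*/15, job_E:*/17}
Op 13: register job_E */2 -> active={job_B:*/17, job_D:*/15, job_E:*/2}
Final interval of job_E = 2
Next fire of job_E after T=47: (47//2+1)*2 = 48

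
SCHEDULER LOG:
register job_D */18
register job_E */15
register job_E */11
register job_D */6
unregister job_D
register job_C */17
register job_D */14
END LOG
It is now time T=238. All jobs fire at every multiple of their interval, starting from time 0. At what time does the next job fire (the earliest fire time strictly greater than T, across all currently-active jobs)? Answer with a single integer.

Answer: 242

Derivation:
Op 1: register job_D */18 -> active={job_D:*/18}
Op 2: register job_E */15 -> active={job_D:*/18, job_E:*/15}
Op 3: register job_E */11 -> active={job_D:*/18, job_E:*/11}
Op 4: register job_D */6 -> active={job_D:*/6, job_E:*/11}
Op 5: unregister job_D -> active={job_E:*/11}
Op 6: register job_C */17 -> active={job_C:*/17, job_E:*/11}
Op 7: register job_D */14 -> active={job_C:*/17, job_D:*/14, job_E:*/11}
  job_C: interval 17, next fire after T=238 is 255
  job_D: interval 14, next fire after T=238 is 252
  job_E: interval 11, next fire after T=238 is 242
Earliest fire time = 242 (job job_E)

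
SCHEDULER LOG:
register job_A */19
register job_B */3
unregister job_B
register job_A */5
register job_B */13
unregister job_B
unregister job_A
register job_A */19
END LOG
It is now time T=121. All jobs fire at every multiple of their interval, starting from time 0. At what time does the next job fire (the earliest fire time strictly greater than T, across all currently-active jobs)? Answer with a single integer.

Answer: 133

Derivation:
Op 1: register job_A */19 -> active={job_A:*/19}
Op 2: register job_B */3 -> active={job_A:*/19, job_B:*/3}
Op 3: unregister job_B -> active={job_A:*/19}
Op 4: register job_A */5 -> active={job_A:*/5}
Op 5: register job_B */13 -> active={job_A:*/5, job_B:*/13}
Op 6: unregister job_B -> active={job_A:*/5}
Op 7: unregister job_A -> active={}
Op 8: register job_A */19 -> active={job_A:*/19}
  job_A: interval 19, next fire after T=121 is 133
Earliest fire time = 133 (job job_A)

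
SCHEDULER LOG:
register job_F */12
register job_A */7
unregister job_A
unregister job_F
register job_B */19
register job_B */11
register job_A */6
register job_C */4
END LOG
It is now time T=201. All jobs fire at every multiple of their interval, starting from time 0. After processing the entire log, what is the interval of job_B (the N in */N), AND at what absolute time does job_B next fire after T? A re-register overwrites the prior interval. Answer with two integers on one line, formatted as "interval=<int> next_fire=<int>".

Op 1: register job_F */12 -> active={job_F:*/12}
Op 2: register job_A */7 -> active={job_A:*/7, job_F:*/12}
Op 3: unregister job_A -> active={job_F:*/12}
Op 4: unregister job_F -> active={}
Op 5: register job_B */19 -> active={job_B:*/19}
Op 6: register job_B */11 -> active={job_B:*/11}
Op 7: register job_A */6 -> active={job_A:*/6, job_B:*/11}
Op 8: register job_C */4 -> active={job_A:*/6, job_B:*/11, job_C:*/4}
Final interval of job_B = 11
Next fire of job_B after T=201: (201//11+1)*11 = 209

Answer: interval=11 next_fire=209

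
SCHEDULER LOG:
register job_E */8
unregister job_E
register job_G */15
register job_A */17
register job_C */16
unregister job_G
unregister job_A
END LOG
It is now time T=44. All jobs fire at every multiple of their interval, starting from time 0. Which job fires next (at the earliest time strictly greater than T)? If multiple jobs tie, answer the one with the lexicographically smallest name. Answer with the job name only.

Op 1: register job_E */8 -> active={job_E:*/8}
Op 2: unregister job_E -> active={}
Op 3: register job_G */15 -> active={job_G:*/15}
Op 4: register job_A */17 -> active={job_A:*/17, job_G:*/15}
Op 5: register job_C */16 -> active={job_A:*/17, job_C:*/16, job_G:*/15}
Op 6: unregister job_G -> active={job_A:*/17, job_C:*/16}
Op 7: unregister job_A -> active={job_C:*/16}
  job_C: interval 16, next fire after T=44 is 48
Earliest = 48, winner (lex tiebreak) = job_C

Answer: job_C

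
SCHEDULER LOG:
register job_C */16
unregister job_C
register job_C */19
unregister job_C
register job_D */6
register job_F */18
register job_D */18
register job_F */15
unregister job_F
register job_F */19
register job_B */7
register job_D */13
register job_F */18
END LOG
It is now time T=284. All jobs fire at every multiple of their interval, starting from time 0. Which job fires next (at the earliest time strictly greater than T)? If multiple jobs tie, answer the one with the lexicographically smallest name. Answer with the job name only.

Op 1: register job_C */16 -> active={job_C:*/16}
Op 2: unregister job_C -> active={}
Op 3: register job_C */19 -> active={job_C:*/19}
Op 4: unregister job_C -> active={}
Op 5: register job_D */6 -> active={job_D:*/6}
Op 6: register job_F */18 -> active={job_D:*/6, job_F:*/18}
Op 7: register job_D */18 -> active={job_D:*/18, job_F:*/18}
Op 8: register job_F */15 -> active={job_D:*/18, job_F:*/15}
Op 9: unregister job_F -> active={job_D:*/18}
Op 10: register job_F */19 -> active={job_D:*/18, job_F:*/19}
Op 11: register job_B */7 -> active={job_B:*/7, job_D:*/18, job_F:*/19}
Op 12: register job_D */13 -> active={job_B:*/7, job_D:*/13, job_F:*/19}
Op 13: register job_F */18 -> active={job_B:*/7, job_D:*/13, job_F:*/18}
  job_B: interval 7, next fire after T=284 is 287
  job_D: interval 13, next fire after T=284 is 286
  job_F: interval 18, next fire after T=284 is 288
Earliest = 286, winner (lex tiebreak) = job_D

Answer: job_D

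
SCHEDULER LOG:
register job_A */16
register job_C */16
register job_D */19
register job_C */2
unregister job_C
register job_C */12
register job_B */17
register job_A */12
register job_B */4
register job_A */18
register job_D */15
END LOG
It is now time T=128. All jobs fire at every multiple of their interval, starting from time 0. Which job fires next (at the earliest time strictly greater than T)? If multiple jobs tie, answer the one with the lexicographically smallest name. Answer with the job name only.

Answer: job_B

Derivation:
Op 1: register job_A */16 -> active={job_A:*/16}
Op 2: register job_C */16 -> active={job_A:*/16, job_C:*/16}
Op 3: register job_D */19 -> active={job_A:*/16, job_C:*/16, job_D:*/19}
Op 4: register job_C */2 -> active={job_A:*/16, job_C:*/2, job_D:*/19}
Op 5: unregister job_C -> active={job_A:*/16, job_D:*/19}
Op 6: register job_C */12 -> active={job_A:*/16, job_C:*/12, job_D:*/19}
Op 7: register job_B */17 -> active={job_A:*/16, job_B:*/17, job_C:*/12, job_D:*/19}
Op 8: register job_A */12 -> active={job_A:*/12, job_B:*/17, job_C:*/12, job_D:*/19}
Op 9: register job_B */4 -> active={job_A:*/12, job_B:*/4, job_C:*/12, job_D:*/19}
Op 10: register job_A */18 -> active={job_A:*/18, job_B:*/4, job_C:*/12, job_D:*/19}
Op 11: register job_D */15 -> active={job_A:*/18, job_B:*/4, job_C:*/12, job_D:*/15}
  job_A: interval 18, next fire after T=128 is 144
  job_B: interval 4, next fire after T=128 is 132
  job_C: interval 12, next fire after T=128 is 132
  job_D: interval 15, next fire after T=128 is 135
Earliest = 132, winner (lex tiebreak) = job_B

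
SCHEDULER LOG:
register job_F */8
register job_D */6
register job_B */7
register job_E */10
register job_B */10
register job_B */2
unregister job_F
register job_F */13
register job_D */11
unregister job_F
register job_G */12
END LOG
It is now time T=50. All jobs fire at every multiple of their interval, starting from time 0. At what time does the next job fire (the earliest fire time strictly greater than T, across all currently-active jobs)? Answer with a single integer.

Answer: 52

Derivation:
Op 1: register job_F */8 -> active={job_F:*/8}
Op 2: register job_D */6 -> active={job_D:*/6, job_F:*/8}
Op 3: register job_B */7 -> active={job_B:*/7, job_D:*/6, job_F:*/8}
Op 4: register job_E */10 -> active={job_B:*/7, job_D:*/6, job_E:*/10, job_F:*/8}
Op 5: register job_B */10 -> active={job_B:*/10, job_D:*/6, job_E:*/10, job_F:*/8}
Op 6: register job_B */2 -> active={job_B:*/2, job_D:*/6, job_E:*/10, job_F:*/8}
Op 7: unregister job_F -> active={job_B:*/2, job_D:*/6, job_E:*/10}
Op 8: register job_F */13 -> active={job_B:*/2, job_D:*/6, job_E:*/10, job_F:*/13}
Op 9: register job_D */11 -> active={job_B:*/2, job_D:*/11, job_E:*/10, job_F:*/13}
Op 10: unregister job_F -> active={job_B:*/2, job_D:*/11, job_E:*/10}
Op 11: register job_G */12 -> active={job_B:*/2, job_D:*/11, job_E:*/10, job_G:*/12}
  job_B: interval 2, next fire after T=50 is 52
  job_D: interval 11, next fire after T=50 is 55
  job_E: interval 10, next fire after T=50 is 60
  job_G: interval 12, next fire after T=50 is 60
Earliest fire time = 52 (job job_B)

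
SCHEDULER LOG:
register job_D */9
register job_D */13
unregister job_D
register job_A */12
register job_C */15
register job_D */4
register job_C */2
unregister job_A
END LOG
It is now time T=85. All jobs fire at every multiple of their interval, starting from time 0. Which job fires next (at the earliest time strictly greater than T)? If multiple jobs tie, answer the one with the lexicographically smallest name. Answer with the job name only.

Answer: job_C

Derivation:
Op 1: register job_D */9 -> active={job_D:*/9}
Op 2: register job_D */13 -> active={job_D:*/13}
Op 3: unregister job_D -> active={}
Op 4: register job_A */12 -> active={job_A:*/12}
Op 5: register job_C */15 -> active={job_A:*/12, job_C:*/15}
Op 6: register job_D */4 -> active={job_A:*/12, job_C:*/15, job_D:*/4}
Op 7: register job_C */2 -> active={job_A:*/12, job_C:*/2, job_D:*/4}
Op 8: unregister job_A -> active={job_C:*/2, job_D:*/4}
  job_C: interval 2, next fire after T=85 is 86
  job_D: interval 4, next fire after T=85 is 88
Earliest = 86, winner (lex tiebreak) = job_C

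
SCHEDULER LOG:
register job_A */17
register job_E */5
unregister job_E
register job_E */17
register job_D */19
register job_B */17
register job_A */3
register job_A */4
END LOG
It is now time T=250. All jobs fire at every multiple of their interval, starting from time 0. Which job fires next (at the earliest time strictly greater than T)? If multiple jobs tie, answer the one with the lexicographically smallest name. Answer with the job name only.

Answer: job_A

Derivation:
Op 1: register job_A */17 -> active={job_A:*/17}
Op 2: register job_E */5 -> active={job_A:*/17, job_E:*/5}
Op 3: unregister job_E -> active={job_A:*/17}
Op 4: register job_E */17 -> active={job_A:*/17, job_E:*/17}
Op 5: register job_D */19 -> active={job_A:*/17, job_D:*/19, job_E:*/17}
Op 6: register job_B */17 -> active={job_A:*/17, job_B:*/17, job_D:*/19, job_E:*/17}
Op 7: register job_A */3 -> active={job_A:*/3, job_B:*/17, job_D:*/19, job_E:*/17}
Op 8: register job_A */4 -> active={job_A:*/4, job_B:*/17, job_D:*/19, job_E:*/17}
  job_A: interval 4, next fire after T=250 is 252
  job_B: interval 17, next fire after T=250 is 255
  job_D: interval 19, next fire after T=250 is 266
  job_E: interval 17, next fire after T=250 is 255
Earliest = 252, winner (lex tiebreak) = job_A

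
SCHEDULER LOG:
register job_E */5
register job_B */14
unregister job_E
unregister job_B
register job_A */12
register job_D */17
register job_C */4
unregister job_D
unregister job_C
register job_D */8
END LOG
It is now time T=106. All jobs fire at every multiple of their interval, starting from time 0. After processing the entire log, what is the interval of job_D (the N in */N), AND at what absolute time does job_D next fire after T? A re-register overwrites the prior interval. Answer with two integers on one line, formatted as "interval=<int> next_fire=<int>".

Op 1: register job_E */5 -> active={job_E:*/5}
Op 2: register job_B */14 -> active={job_B:*/14, job_E:*/5}
Op 3: unregister job_E -> active={job_B:*/14}
Op 4: unregister job_B -> active={}
Op 5: register job_A */12 -> active={job_A:*/12}
Op 6: register job_D */17 -> active={job_A:*/12, job_D:*/17}
Op 7: register job_C */4 -> active={job_A:*/12, job_C:*/4, job_D:*/17}
Op 8: unregister job_D -> active={job_A:*/12, job_C:*/4}
Op 9: unregister job_C -> active={job_A:*/12}
Op 10: register job_D */8 -> active={job_A:*/12, job_D:*/8}
Final interval of job_D = 8
Next fire of job_D after T=106: (106//8+1)*8 = 112

Answer: interval=8 next_fire=112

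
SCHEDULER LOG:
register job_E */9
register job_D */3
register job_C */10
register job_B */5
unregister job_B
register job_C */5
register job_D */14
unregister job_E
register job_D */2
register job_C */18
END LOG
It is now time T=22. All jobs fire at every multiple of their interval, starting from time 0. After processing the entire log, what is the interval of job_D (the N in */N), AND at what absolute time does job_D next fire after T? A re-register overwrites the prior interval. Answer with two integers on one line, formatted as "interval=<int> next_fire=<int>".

Op 1: register job_E */9 -> active={job_E:*/9}
Op 2: register job_D */3 -> active={job_D:*/3, job_E:*/9}
Op 3: register job_C */10 -> active={job_C:*/10, job_D:*/3, job_E:*/9}
Op 4: register job_B */5 -> active={job_B:*/5, job_C:*/10, job_D:*/3, job_E:*/9}
Op 5: unregister job_B -> active={job_C:*/10, job_D:*/3, job_E:*/9}
Op 6: register job_C */5 -> active={job_C:*/5, job_D:*/3, job_E:*/9}
Op 7: register job_D */14 -> active={job_C:*/5, job_D:*/14, job_E:*/9}
Op 8: unregister job_E -> active={job_C:*/5, job_D:*/14}
Op 9: register job_D */2 -> active={job_C:*/5, job_D:*/2}
Op 10: register job_C */18 -> active={job_C:*/18, job_D:*/2}
Final interval of job_D = 2
Next fire of job_D after T=22: (22//2+1)*2 = 24

Answer: interval=2 next_fire=24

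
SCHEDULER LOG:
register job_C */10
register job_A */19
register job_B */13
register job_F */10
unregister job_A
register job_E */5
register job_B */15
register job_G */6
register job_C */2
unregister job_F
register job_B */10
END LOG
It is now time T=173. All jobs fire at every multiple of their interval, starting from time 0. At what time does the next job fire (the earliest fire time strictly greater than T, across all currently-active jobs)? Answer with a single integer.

Op 1: register job_C */10 -> active={job_C:*/10}
Op 2: register job_A */19 -> active={job_A:*/19, job_C:*/10}
Op 3: register job_B */13 -> active={job_A:*/19, job_B:*/13, job_C:*/10}
Op 4: register job_F */10 -> active={job_A:*/19, job_B:*/13, job_C:*/10, job_F:*/10}
Op 5: unregister job_A -> active={job_B:*/13, job_C:*/10, job_F:*/10}
Op 6: register job_E */5 -> active={job_B:*/13, job_C:*/10, job_E:*/5, job_F:*/10}
Op 7: register job_B */15 -> active={job_B:*/15, job_C:*/10, job_E:*/5, job_F:*/10}
Op 8: register job_G */6 -> active={job_B:*/15, job_C:*/10, job_E:*/5, job_F:*/10, job_G:*/6}
Op 9: register job_C */2 -> active={job_B:*/15, job_C:*/2, job_E:*/5, job_F:*/10, job_G:*/6}
Op 10: unregister job_F -> active={job_B:*/15, job_C:*/2, job_E:*/5, job_G:*/6}
Op 11: register job_B */10 -> active={job_B:*/10, job_C:*/2, job_E:*/5, job_G:*/6}
  job_B: interval 10, next fire after T=173 is 180
  job_C: interval 2, next fire after T=173 is 174
  job_E: interval 5, next fire after T=173 is 175
  job_G: interval 6, next fire after T=173 is 174
Earliest fire time = 174 (job job_C)

Answer: 174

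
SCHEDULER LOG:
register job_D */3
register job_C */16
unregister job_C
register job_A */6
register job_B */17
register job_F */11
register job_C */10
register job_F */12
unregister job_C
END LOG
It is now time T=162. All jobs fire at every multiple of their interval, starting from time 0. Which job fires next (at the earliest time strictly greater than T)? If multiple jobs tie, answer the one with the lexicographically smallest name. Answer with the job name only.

Op 1: register job_D */3 -> active={job_D:*/3}
Op 2: register job_C */16 -> active={job_C:*/16, job_D:*/3}
Op 3: unregister job_C -> active={job_D:*/3}
Op 4: register job_A */6 -> active={job_A:*/6, job_D:*/3}
Op 5: register job_B */17 -> active={job_A:*/6, job_B:*/17, job_D:*/3}
Op 6: register job_F */11 -> active={job_A:*/6, job_B:*/17, job_D:*/3, job_F:*/11}
Op 7: register job_C */10 -> active={job_A:*/6, job_B:*/17, job_C:*/10, job_D:*/3, job_F:*/11}
Op 8: register job_F */12 -> active={job_A:*/6, job_B:*/17, job_C:*/10, job_D:*/3, job_F:*/12}
Op 9: unregister job_C -> active={job_A:*/6, job_B:*/17, job_D:*/3, job_F:*/12}
  job_A: interval 6, next fire after T=162 is 168
  job_B: interval 17, next fire after T=162 is 170
  job_D: interval 3, next fire after T=162 is 165
  job_F: interval 12, next fire after T=162 is 168
Earliest = 165, winner (lex tiebreak) = job_D

Answer: job_D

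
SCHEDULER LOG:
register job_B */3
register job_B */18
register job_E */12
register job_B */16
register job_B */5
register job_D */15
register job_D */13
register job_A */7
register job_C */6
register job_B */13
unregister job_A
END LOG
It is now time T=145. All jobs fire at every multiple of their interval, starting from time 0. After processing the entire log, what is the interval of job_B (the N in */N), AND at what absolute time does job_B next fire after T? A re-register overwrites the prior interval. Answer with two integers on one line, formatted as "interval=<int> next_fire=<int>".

Op 1: register job_B */3 -> active={job_B:*/3}
Op 2: register job_B */18 -> active={job_B:*/18}
Op 3: register job_E */12 -> active={job_B:*/18, job_E:*/12}
Op 4: register job_B */16 -> active={job_B:*/16, job_E:*/12}
Op 5: register job_B */5 -> active={job_B:*/5, job_E:*/12}
Op 6: register job_D */15 -> active={job_B:*/5, job_D:*/15, job_E:*/12}
Op 7: register job_D */13 -> active={job_B:*/5, job_D:*/13, job_E:*/12}
Op 8: register job_A */7 -> active={job_A:*/7, job_B:*/5, job_D:*/13, job_E:*/12}
Op 9: register job_C */6 -> active={job_A:*/7, job_B:*/5, job_C:*/6, job_D:*/13, job_E:*/12}
Op 10: register job_B */13 -> active={job_A:*/7, job_B:*/13, job_C:*/6, job_D:*/13, job_E:*/12}
Op 11: unregister job_A -> active={job_B:*/13, job_C:*/6, job_D:*/13, job_E:*/12}
Final interval of job_B = 13
Next fire of job_B after T=145: (145//13+1)*13 = 156

Answer: interval=13 next_fire=156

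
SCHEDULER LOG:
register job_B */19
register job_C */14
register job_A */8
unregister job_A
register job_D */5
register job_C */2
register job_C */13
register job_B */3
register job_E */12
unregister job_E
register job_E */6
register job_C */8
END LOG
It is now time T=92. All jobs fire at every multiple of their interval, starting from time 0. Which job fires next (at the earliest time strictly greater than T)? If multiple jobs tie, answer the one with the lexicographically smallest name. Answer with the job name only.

Op 1: register job_B */19 -> active={job_B:*/19}
Op 2: register job_C */14 -> active={job_B:*/19, job_C:*/14}
Op 3: register job_A */8 -> active={job_A:*/8, job_B:*/19, job_C:*/14}
Op 4: unregister job_A -> active={job_B:*/19, job_C:*/14}
Op 5: register job_D */5 -> active={job_B:*/19, job_C:*/14, job_D:*/5}
Op 6: register job_C */2 -> active={job_B:*/19, job_C:*/2, job_D:*/5}
Op 7: register job_C */13 -> active={job_B:*/19, job_C:*/13, job_D:*/5}
Op 8: register job_B */3 -> active={job_B:*/3, job_C:*/13, job_D:*/5}
Op 9: register job_E */12 -> active={job_B:*/3, job_C:*/13, job_D:*/5, job_E:*/12}
Op 10: unregister job_E -> active={job_B:*/3, job_C:*/13, job_D:*/5}
Op 11: register job_E */6 -> active={job_B:*/3, job_C:*/13, job_D:*/5, job_E:*/6}
Op 12: register job_C */8 -> active={job_B:*/3, job_C:*/8, job_D:*/5, job_E:*/6}
  job_B: interval 3, next fire after T=92 is 93
  job_C: interval 8, next fire after T=92 is 96
  job_D: interval 5, next fire after T=92 is 95
  job_E: interval 6, next fire after T=92 is 96
Earliest = 93, winner (lex tiebreak) = job_B

Answer: job_B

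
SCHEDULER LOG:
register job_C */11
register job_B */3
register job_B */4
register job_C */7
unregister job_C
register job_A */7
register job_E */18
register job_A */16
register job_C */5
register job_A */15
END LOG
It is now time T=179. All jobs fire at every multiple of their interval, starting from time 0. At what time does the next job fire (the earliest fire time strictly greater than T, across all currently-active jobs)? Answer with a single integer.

Answer: 180

Derivation:
Op 1: register job_C */11 -> active={job_C:*/11}
Op 2: register job_B */3 -> active={job_B:*/3, job_C:*/11}
Op 3: register job_B */4 -> active={job_B:*/4, job_C:*/11}
Op 4: register job_C */7 -> active={job_B:*/4, job_C:*/7}
Op 5: unregister job_C -> active={job_B:*/4}
Op 6: register job_A */7 -> active={job_A:*/7, job_B:*/4}
Op 7: register job_E */18 -> active={job_A:*/7, job_B:*/4, job_E:*/18}
Op 8: register job_A */16 -> active={job_A:*/16, job_B:*/4, job_E:*/18}
Op 9: register job_C */5 -> active={job_A:*/16, job_B:*/4, job_C:*/5, job_E:*/18}
Op 10: register job_A */15 -> active={job_A:*/15, job_B:*/4, job_C:*/5, job_E:*/18}
  job_A: interval 15, next fire after T=179 is 180
  job_B: interval 4, next fire after T=179 is 180
  job_C: interval 5, next fire after T=179 is 180
  job_E: interval 18, next fire after T=179 is 180
Earliest fire time = 180 (job job_A)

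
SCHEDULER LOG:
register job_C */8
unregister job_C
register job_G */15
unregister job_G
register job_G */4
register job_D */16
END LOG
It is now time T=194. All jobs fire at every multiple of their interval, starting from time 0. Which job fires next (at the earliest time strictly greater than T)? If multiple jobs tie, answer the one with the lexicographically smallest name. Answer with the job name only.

Op 1: register job_C */8 -> active={job_C:*/8}
Op 2: unregister job_C -> active={}
Op 3: register job_G */15 -> active={job_G:*/15}
Op 4: unregister job_G -> active={}
Op 5: register job_G */4 -> active={job_G:*/4}
Op 6: register job_D */16 -> active={job_D:*/16, job_G:*/4}
  job_D: interval 16, next fire after T=194 is 208
  job_G: interval 4, next fire after T=194 is 196
Earliest = 196, winner (lex tiebreak) = job_G

Answer: job_G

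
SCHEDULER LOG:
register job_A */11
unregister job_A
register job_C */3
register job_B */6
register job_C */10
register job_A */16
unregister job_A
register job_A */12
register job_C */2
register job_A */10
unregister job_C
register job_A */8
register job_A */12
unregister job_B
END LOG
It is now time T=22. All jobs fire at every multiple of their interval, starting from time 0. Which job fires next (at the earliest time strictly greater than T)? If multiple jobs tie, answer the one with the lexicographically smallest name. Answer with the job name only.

Answer: job_A

Derivation:
Op 1: register job_A */11 -> active={job_A:*/11}
Op 2: unregister job_A -> active={}
Op 3: register job_C */3 -> active={job_C:*/3}
Op 4: register job_B */6 -> active={job_B:*/6, job_C:*/3}
Op 5: register job_C */10 -> active={job_B:*/6, job_C:*/10}
Op 6: register job_A */16 -> active={job_A:*/16, job_B:*/6, job_C:*/10}
Op 7: unregister job_A -> active={job_B:*/6, job_C:*/10}
Op 8: register job_A */12 -> active={job_A:*/12, job_B:*/6, job_C:*/10}
Op 9: register job_C */2 -> active={job_A:*/12, job_B:*/6, job_C:*/2}
Op 10: register job_A */10 -> active={job_A:*/10, job_B:*/6, job_C:*/2}
Op 11: unregister job_C -> active={job_A:*/10, job_B:*/6}
Op 12: register job_A */8 -> active={job_A:*/8, job_B:*/6}
Op 13: register job_A */12 -> active={job_A:*/12, job_B:*/6}
Op 14: unregister job_B -> active={job_A:*/12}
  job_A: interval 12, next fire after T=22 is 24
Earliest = 24, winner (lex tiebreak) = job_A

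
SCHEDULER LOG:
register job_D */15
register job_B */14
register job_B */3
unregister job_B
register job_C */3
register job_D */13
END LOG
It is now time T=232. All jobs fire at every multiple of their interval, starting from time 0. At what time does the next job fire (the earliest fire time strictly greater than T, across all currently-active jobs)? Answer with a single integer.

Answer: 234

Derivation:
Op 1: register job_D */15 -> active={job_D:*/15}
Op 2: register job_B */14 -> active={job_B:*/14, job_D:*/15}
Op 3: register job_B */3 -> active={job_B:*/3, job_D:*/15}
Op 4: unregister job_B -> active={job_D:*/15}
Op 5: register job_C */3 -> active={job_C:*/3, job_D:*/15}
Op 6: register job_D */13 -> active={job_C:*/3, job_D:*/13}
  job_C: interval 3, next fire after T=232 is 234
  job_D: interval 13, next fire after T=232 is 234
Earliest fire time = 234 (job job_C)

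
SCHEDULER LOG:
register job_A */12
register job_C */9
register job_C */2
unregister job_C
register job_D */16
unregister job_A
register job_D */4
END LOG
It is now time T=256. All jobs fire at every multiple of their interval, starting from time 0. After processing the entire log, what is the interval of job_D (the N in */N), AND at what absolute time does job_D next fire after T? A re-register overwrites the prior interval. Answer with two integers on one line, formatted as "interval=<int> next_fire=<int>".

Answer: interval=4 next_fire=260

Derivation:
Op 1: register job_A */12 -> active={job_A:*/12}
Op 2: register job_C */9 -> active={job_A:*/12, job_C:*/9}
Op 3: register job_C */2 -> active={job_A:*/12, job_C:*/2}
Op 4: unregister job_C -> active={job_A:*/12}
Op 5: register job_D */16 -> active={job_A:*/12, job_D:*/16}
Op 6: unregister job_A -> active={job_D:*/16}
Op 7: register job_D */4 -> active={job_D:*/4}
Final interval of job_D = 4
Next fire of job_D after T=256: (256//4+1)*4 = 260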